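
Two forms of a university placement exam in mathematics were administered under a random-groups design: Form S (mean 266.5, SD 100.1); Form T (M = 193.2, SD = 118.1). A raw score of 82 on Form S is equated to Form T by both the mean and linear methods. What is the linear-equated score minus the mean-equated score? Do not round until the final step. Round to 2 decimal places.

Mean-equated: 82 + (193.2 − 266.5) = 8.70
Linear-equated: (118.1/100.1)(82 − 266.5) + 193.2 = -24.477
Difference = -24.477 − 8.70 = -33.18

-33.18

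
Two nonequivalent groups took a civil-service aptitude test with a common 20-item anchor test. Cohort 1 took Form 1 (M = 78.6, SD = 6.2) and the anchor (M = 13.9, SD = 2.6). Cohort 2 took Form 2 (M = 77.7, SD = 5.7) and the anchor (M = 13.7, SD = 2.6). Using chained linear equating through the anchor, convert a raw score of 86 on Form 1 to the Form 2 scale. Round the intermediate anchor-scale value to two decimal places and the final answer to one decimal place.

84.9

Form 1 → anchor (Cohort 1): v = (2.6/6.2)(86 − 78.6) + 13.9 = 17.00
anchor → Form 2 (Cohort 2): y = (5.7/2.6)(17.00 − 13.7) + 77.7 = 84.9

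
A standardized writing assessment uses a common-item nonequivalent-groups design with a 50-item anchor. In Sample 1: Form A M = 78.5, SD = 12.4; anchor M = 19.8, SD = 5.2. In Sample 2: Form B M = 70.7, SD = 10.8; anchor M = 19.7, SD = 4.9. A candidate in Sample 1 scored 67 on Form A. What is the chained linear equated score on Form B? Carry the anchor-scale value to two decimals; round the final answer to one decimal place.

Form A → anchor (Sample 1): v = (5.2/12.4)(67 − 78.5) + 19.8 = 14.98
anchor → Form B (Sample 2): y = (10.8/4.9)(14.98 − 19.7) + 70.7 = 60.3

60.3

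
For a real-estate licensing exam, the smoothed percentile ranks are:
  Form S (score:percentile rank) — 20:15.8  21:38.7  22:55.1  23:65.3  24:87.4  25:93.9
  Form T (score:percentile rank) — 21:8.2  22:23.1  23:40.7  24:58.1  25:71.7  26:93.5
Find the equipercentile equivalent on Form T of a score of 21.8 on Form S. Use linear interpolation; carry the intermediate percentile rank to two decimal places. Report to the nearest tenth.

PR of 21.8 on Form S: 38.7 + (21.8 − 21)/(22 − 21) × (55.1 − 38.7) = 51.82
On Form T, PR 51.82 falls between score 23 (PR 40.7) and 24 (PR 58.1).
Interpolate: 23 + (51.82 − 40.7)/(58.1 − 40.7) × (24 − 23) = 23.6

23.6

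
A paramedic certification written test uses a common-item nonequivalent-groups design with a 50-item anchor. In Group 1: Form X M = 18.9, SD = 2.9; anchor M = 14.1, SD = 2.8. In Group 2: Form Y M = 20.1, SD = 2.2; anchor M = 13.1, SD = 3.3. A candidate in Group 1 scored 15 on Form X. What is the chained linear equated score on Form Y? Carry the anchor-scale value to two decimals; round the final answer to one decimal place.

Form X → anchor (Group 1): v = (2.8/2.9)(15 − 18.9) + 14.1 = 10.33
anchor → Form Y (Group 2): y = (2.2/3.3)(10.33 − 13.1) + 20.1 = 18.3

18.3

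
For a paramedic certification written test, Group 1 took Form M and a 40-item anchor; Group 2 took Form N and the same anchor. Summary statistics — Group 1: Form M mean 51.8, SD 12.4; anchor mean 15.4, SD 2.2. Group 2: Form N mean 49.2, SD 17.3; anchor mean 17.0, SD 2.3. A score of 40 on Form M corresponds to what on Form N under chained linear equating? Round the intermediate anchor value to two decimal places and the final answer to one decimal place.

Form M → anchor (Group 1): v = (2.2/12.4)(40 − 51.8) + 15.4 = 13.31
anchor → Form N (Group 2): y = (17.3/2.3)(13.31 − 17.0) + 49.2 = 21.4

21.4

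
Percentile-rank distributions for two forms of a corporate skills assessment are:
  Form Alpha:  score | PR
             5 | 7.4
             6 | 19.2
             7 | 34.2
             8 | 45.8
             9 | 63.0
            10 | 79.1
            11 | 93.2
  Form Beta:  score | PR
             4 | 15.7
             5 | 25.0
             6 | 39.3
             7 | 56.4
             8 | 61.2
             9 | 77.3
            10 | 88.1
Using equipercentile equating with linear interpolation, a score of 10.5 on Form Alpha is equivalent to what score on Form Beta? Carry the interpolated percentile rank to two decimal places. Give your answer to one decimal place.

PR of 10.5 on Form Alpha: 79.1 + (10.5 − 10)/(11 − 10) × (93.2 − 79.1) = 86.15
On Form Beta, PR 86.15 falls between score 9 (PR 77.3) and 10 (PR 88.1).
Interpolate: 9 + (86.15 − 77.3)/(88.1 − 77.3) × (10 − 9) = 9.8

9.8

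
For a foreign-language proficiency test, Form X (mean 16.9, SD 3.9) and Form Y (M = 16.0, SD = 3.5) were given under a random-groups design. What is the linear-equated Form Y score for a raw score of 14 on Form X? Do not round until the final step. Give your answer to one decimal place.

Linear equating: y = (SD_Y/SD_X)(x − M_X) + M_Y
y = (3.5/3.9)(14 − 16.9) + 16.0
y = 0.897436 × -2.9 + 16.0 = -2.6026 + 16.0 = 13.4

13.4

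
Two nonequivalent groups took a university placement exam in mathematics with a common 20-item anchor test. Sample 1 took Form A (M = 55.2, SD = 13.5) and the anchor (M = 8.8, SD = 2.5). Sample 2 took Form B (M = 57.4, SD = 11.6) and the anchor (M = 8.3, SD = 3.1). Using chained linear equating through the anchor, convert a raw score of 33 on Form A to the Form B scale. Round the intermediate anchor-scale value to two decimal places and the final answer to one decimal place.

43.9

Form A → anchor (Sample 1): v = (2.5/13.5)(33 − 55.2) + 8.8 = 4.69
anchor → Form B (Sample 2): y = (11.6/3.1)(4.69 − 8.3) + 57.4 = 43.9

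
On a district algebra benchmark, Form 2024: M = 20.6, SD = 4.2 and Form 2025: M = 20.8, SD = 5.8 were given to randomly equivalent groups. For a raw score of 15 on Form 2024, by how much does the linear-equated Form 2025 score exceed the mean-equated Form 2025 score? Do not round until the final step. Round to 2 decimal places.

-2.13

Mean-equated: 15 + (20.8 − 20.6) = 15.20
Linear-equated: (5.8/4.2)(15 − 20.6) + 20.8 = 13.067
Difference = 13.067 − 15.20 = -2.13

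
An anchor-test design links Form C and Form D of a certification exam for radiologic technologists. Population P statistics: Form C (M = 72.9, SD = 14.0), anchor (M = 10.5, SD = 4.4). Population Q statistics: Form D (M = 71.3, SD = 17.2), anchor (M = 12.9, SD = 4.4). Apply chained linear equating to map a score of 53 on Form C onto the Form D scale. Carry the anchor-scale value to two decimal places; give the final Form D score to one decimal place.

Form C → anchor (Population P): v = (4.4/14.0)(53 − 72.9) + 10.5 = 4.25
anchor → Form D (Population Q): y = (17.2/4.4)(4.25 − 12.9) + 71.3 = 37.5

37.5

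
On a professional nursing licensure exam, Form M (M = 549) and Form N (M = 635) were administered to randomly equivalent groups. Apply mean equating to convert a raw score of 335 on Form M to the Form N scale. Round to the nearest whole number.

421

Mean equating: y = x + (M_Y − M_X) = 335 + (635 − 549) = 421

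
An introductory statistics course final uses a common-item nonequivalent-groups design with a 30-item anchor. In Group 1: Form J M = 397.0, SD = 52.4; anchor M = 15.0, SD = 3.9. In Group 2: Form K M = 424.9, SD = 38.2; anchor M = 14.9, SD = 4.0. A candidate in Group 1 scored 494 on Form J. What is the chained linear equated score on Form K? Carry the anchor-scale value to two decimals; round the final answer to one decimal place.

494.8

Form J → anchor (Group 1): v = (3.9/52.4)(494 − 397.0) + 15.0 = 22.22
anchor → Form K (Group 2): y = (38.2/4.0)(22.22 − 14.9) + 424.9 = 494.8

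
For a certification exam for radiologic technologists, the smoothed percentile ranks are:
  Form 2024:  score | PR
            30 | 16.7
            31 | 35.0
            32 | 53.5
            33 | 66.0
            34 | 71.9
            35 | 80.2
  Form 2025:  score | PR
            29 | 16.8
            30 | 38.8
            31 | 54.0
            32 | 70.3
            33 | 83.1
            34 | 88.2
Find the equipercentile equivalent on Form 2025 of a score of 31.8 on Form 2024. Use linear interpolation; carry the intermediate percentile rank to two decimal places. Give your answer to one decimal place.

30.7

PR of 31.8 on Form 2024: 35.0 + (31.8 − 31)/(32 − 31) × (53.5 − 35.0) = 49.80
On Form 2025, PR 49.80 falls between score 30 (PR 38.8) and 31 (PR 54.0).
Interpolate: 30 + (49.80 − 38.8)/(54.0 − 38.8) × (31 − 30) = 30.7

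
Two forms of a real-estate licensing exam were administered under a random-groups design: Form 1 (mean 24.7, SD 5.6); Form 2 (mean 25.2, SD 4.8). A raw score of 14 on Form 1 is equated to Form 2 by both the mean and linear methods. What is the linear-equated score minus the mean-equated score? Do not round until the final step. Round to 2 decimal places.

1.53

Mean-equated: 14 + (25.2 − 24.7) = 14.50
Linear-equated: (4.8/5.6)(14 − 24.7) + 25.2 = 16.029
Difference = 16.029 − 14.50 = 1.53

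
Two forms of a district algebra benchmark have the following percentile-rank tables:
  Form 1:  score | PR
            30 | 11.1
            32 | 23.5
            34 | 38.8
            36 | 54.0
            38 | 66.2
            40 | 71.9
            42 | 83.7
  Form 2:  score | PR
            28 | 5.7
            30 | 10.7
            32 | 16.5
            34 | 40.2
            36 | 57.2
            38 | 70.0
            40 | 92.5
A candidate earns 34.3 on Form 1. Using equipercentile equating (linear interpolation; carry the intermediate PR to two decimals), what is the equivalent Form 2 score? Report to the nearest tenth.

PR of 34.3 on Form 1: 38.8 + (34.3 − 34)/(36 − 34) × (54.0 − 38.8) = 41.08
On Form 2, PR 41.08 falls between score 34 (PR 40.2) and 36 (PR 57.2).
Interpolate: 34 + (41.08 − 40.2)/(57.2 − 40.2) × (36 − 34) = 34.1

34.1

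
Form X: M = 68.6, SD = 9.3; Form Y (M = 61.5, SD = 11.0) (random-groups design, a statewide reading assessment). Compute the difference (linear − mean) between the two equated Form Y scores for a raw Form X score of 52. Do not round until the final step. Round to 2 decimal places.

-3.03

Mean-equated: 52 + (61.5 − 68.6) = 44.90
Linear-equated: (11.0/9.3)(52 − 68.6) + 61.5 = 41.866
Difference = 41.866 − 44.90 = -3.03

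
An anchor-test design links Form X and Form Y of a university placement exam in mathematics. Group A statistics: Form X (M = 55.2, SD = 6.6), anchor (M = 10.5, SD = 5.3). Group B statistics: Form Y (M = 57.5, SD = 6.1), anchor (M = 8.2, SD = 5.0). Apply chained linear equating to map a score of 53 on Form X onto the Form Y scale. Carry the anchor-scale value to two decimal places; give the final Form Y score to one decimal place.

58.1

Form X → anchor (Group A): v = (5.3/6.6)(53 − 55.2) + 10.5 = 8.73
anchor → Form Y (Group B): y = (6.1/5.0)(8.73 − 8.2) + 57.5 = 58.1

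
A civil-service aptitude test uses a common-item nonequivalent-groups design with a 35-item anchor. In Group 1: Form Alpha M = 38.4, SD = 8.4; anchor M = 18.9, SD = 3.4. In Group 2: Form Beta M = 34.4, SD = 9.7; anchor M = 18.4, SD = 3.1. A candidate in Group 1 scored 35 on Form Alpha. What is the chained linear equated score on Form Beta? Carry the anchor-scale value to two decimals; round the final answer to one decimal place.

31.6

Form Alpha → anchor (Group 1): v = (3.4/8.4)(35 − 38.4) + 18.9 = 17.52
anchor → Form Beta (Group 2): y = (9.7/3.1)(17.52 − 18.4) + 34.4 = 31.6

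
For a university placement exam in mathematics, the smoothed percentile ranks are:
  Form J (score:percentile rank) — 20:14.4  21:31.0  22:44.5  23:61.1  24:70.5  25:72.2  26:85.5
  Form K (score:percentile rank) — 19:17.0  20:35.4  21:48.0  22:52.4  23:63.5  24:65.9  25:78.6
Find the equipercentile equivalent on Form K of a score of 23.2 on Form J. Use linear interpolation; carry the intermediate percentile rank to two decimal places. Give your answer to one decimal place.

PR of 23.2 on Form J: 61.1 + (23.2 − 23)/(24 − 23) × (70.5 − 61.1) = 62.98
On Form K, PR 62.98 falls between score 22 (PR 52.4) and 23 (PR 63.5).
Interpolate: 22 + (62.98 − 52.4)/(63.5 − 52.4) × (23 − 22) = 23.0

23.0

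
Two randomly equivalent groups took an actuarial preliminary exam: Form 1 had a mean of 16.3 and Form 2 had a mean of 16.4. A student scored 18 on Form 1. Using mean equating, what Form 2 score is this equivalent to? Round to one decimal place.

18.1

Mean equating: y = x + (M_Y − M_X) = 18 + (16.4 − 16.3) = 18.1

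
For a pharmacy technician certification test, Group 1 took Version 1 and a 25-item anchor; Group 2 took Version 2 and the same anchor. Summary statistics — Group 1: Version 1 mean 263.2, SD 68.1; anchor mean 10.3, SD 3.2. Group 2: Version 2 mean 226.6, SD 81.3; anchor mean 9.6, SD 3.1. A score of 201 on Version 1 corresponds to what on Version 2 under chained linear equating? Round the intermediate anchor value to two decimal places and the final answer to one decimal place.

Version 1 → anchor (Group 1): v = (3.2/68.1)(201 − 263.2) + 10.3 = 7.38
anchor → Version 2 (Group 2): y = (81.3/3.1)(7.38 − 9.6) + 226.6 = 168.4

168.4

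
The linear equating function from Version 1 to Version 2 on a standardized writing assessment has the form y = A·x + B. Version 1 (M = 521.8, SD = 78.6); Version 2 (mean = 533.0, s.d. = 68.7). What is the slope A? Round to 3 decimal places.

A = SD_Y / SD_X = 68.7 / 78.6 = 0.874

0.874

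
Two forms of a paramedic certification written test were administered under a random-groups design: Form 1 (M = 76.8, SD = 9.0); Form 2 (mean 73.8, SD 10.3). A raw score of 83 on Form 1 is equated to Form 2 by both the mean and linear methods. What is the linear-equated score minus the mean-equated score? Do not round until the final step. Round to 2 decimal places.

Mean-equated: 83 + (73.8 − 76.8) = 80.00
Linear-equated: (10.3/9.0)(83 − 76.8) + 73.8 = 80.896
Difference = 80.896 − 80.00 = 0.90

0.90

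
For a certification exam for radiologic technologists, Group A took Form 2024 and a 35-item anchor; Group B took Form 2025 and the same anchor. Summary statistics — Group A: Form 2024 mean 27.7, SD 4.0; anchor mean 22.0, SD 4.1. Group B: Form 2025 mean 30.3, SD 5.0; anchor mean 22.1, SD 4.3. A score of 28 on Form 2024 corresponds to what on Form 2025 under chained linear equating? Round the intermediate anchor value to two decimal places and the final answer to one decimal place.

Form 2024 → anchor (Group A): v = (4.1/4.0)(28 − 27.7) + 22.0 = 22.31
anchor → Form 2025 (Group B): y = (5.0/4.3)(22.31 − 22.1) + 30.3 = 30.5

30.5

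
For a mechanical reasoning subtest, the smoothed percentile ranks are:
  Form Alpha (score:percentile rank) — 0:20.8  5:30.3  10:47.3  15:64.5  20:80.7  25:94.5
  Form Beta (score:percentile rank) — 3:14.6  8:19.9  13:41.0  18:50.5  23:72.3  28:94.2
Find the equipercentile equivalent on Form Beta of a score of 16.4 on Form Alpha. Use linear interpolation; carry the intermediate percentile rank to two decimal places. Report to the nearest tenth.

PR of 16.4 on Form Alpha: 64.5 + (16.4 − 15)/(20 − 15) × (80.7 − 64.5) = 69.04
On Form Beta, PR 69.04 falls between score 18 (PR 50.5) and 23 (PR 72.3).
Interpolate: 18 + (69.04 − 50.5)/(72.3 − 50.5) × (23 − 18) = 22.3

22.3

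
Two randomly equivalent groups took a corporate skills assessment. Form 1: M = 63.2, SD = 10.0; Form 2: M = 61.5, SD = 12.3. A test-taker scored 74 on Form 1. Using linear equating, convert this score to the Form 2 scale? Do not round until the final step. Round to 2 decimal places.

74.78

Linear equating: y = (SD_Y/SD_X)(x − M_X) + M_Y
y = (12.3/10.0)(74 − 63.2) + 61.5
y = 1.230000 × 10.8 + 61.5 = 13.2840 + 61.5 = 74.78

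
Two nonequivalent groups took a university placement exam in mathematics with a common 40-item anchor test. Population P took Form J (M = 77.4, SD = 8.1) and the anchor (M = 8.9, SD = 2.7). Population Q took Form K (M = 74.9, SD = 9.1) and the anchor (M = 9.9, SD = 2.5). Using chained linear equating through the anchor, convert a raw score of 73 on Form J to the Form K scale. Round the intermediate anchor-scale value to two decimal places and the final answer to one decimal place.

Form J → anchor (Population P): v = (2.7/8.1)(73 − 77.4) + 8.9 = 7.43
anchor → Form K (Population Q): y = (9.1/2.5)(7.43 − 9.9) + 74.9 = 65.9

65.9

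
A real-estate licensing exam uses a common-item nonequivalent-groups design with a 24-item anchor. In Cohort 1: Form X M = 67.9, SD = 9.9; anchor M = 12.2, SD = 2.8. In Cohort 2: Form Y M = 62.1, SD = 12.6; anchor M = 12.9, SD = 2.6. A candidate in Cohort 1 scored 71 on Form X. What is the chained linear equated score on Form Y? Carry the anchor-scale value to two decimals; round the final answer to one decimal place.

63.0

Form X → anchor (Cohort 1): v = (2.8/9.9)(71 − 67.9) + 12.2 = 13.08
anchor → Form Y (Cohort 2): y = (12.6/2.6)(13.08 − 12.9) + 62.1 = 63.0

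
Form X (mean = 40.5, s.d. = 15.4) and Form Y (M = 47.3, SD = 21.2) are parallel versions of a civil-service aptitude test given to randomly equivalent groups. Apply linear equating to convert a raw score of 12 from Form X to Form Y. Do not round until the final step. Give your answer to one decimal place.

Linear equating: y = (SD_Y/SD_X)(x − M_X) + M_Y
y = (21.2/15.4)(12 − 40.5) + 47.3
y = 1.376623 × -28.5 + 47.3 = -39.2338 + 47.3 = 8.1

8.1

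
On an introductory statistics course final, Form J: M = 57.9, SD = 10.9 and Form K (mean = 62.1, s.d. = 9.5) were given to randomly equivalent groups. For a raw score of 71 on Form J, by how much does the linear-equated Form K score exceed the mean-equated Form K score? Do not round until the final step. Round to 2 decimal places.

Mean-equated: 71 + (62.1 − 57.9) = 75.20
Linear-equated: (9.5/10.9)(71 − 57.9) + 62.1 = 73.517
Difference = 73.517 − 75.20 = -1.68

-1.68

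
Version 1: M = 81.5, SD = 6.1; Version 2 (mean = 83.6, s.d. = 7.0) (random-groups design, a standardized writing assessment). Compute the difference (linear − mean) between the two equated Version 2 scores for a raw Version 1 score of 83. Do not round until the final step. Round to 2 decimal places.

Mean-equated: 83 + (83.6 − 81.5) = 85.10
Linear-equated: (7.0/6.1)(83 − 81.5) + 83.6 = 85.321
Difference = 85.321 − 85.10 = 0.22

0.22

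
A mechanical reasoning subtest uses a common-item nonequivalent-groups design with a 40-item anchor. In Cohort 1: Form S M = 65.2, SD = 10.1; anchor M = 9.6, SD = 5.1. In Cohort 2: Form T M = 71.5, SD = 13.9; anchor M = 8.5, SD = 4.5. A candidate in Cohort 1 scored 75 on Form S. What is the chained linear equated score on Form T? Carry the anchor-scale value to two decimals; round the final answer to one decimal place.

90.2

Form S → anchor (Cohort 1): v = (5.1/10.1)(75 − 65.2) + 9.6 = 14.55
anchor → Form T (Cohort 2): y = (13.9/4.5)(14.55 − 8.5) + 71.5 = 90.2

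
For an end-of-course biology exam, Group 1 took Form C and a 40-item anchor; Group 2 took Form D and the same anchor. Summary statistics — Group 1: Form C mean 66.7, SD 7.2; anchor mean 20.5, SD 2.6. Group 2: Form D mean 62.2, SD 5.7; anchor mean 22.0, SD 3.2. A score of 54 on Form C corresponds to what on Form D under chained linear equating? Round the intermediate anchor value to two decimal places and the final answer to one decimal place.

51.4

Form C → anchor (Group 1): v = (2.6/7.2)(54 − 66.7) + 20.5 = 15.91
anchor → Form D (Group 2): y = (5.7/3.2)(15.91 − 22.0) + 62.2 = 51.4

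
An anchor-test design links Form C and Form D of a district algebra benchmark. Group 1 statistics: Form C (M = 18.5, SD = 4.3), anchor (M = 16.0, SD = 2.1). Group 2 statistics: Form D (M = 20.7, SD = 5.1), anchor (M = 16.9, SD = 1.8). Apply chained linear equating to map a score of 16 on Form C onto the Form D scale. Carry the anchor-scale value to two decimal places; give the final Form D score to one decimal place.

Form C → anchor (Group 1): v = (2.1/4.3)(16 − 18.5) + 16.0 = 14.78
anchor → Form D (Group 2): y = (5.1/1.8)(14.78 − 16.9) + 20.7 = 14.7

14.7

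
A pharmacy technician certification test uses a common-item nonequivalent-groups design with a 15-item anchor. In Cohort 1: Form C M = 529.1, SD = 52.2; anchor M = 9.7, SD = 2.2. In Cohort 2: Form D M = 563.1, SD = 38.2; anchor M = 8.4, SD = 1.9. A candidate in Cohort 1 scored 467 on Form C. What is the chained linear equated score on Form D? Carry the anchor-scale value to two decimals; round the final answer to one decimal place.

Form C → anchor (Cohort 1): v = (2.2/52.2)(467 − 529.1) + 9.7 = 7.08
anchor → Form D (Cohort 2): y = (38.2/1.9)(7.08 − 8.4) + 563.1 = 536.6

536.6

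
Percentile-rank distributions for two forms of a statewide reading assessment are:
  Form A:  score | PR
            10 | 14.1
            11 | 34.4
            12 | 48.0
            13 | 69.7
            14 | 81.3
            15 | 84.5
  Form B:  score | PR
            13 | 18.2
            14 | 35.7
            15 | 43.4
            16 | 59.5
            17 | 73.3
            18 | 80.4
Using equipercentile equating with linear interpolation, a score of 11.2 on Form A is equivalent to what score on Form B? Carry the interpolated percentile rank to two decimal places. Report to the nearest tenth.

14.2

PR of 11.2 on Form A: 34.4 + (11.2 − 11)/(12 − 11) × (48.0 − 34.4) = 37.12
On Form B, PR 37.12 falls between score 14 (PR 35.7) and 15 (PR 43.4).
Interpolate: 14 + (37.12 − 35.7)/(43.4 − 35.7) × (15 − 14) = 14.2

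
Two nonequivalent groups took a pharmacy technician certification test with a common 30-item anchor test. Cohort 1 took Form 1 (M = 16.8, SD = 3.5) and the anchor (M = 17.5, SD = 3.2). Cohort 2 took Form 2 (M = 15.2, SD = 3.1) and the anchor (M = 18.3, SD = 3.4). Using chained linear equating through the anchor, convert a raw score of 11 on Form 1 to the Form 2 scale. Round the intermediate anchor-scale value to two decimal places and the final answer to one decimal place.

9.6

Form 1 → anchor (Cohort 1): v = (3.2/3.5)(11 − 16.8) + 17.5 = 12.20
anchor → Form 2 (Cohort 2): y = (3.1/3.4)(12.20 − 18.3) + 15.2 = 9.6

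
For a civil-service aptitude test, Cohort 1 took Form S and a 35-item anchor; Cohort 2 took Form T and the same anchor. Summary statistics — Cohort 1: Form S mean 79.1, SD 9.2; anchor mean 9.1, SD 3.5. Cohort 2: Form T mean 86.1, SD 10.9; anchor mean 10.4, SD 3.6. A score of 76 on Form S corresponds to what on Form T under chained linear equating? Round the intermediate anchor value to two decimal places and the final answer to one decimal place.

Form S → anchor (Cohort 1): v = (3.5/9.2)(76 − 79.1) + 9.1 = 7.92
anchor → Form T (Cohort 2): y = (10.9/3.6)(7.92 − 10.4) + 86.1 = 78.6

78.6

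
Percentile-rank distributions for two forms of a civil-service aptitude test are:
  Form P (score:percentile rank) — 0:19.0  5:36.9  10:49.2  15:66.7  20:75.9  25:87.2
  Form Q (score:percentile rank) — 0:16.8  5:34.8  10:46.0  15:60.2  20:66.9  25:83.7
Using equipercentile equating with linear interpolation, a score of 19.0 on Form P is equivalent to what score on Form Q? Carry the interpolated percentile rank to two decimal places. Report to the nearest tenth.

22.1

PR of 19.0 on Form P: 66.7 + (19.0 − 15)/(20 − 15) × (75.9 − 66.7) = 74.06
On Form Q, PR 74.06 falls between score 20 (PR 66.9) and 25 (PR 83.7).
Interpolate: 20 + (74.06 − 66.9)/(83.7 − 66.9) × (25 − 20) = 22.1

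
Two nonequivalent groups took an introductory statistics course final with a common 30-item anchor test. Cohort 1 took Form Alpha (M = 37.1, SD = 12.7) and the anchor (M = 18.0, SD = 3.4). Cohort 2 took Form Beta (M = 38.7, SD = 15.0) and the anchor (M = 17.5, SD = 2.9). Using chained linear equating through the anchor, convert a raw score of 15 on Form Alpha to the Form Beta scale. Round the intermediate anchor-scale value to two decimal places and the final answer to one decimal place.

Form Alpha → anchor (Cohort 1): v = (3.4/12.7)(15 − 37.1) + 18.0 = 12.08
anchor → Form Beta (Cohort 2): y = (15.0/2.9)(12.08 − 17.5) + 38.7 = 10.7

10.7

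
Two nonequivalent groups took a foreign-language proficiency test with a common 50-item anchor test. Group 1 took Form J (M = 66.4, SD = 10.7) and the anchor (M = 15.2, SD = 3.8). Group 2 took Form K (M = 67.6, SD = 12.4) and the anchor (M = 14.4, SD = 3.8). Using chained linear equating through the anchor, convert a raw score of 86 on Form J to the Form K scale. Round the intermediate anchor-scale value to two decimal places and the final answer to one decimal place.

Form J → anchor (Group 1): v = (3.8/10.7)(86 − 66.4) + 15.2 = 22.16
anchor → Form K (Group 2): y = (12.4/3.8)(22.16 − 14.4) + 67.6 = 92.9

92.9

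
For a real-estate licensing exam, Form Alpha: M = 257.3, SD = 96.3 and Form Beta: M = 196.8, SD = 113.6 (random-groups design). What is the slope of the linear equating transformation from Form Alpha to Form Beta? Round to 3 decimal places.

A = SD_Y / SD_X = 113.6 / 96.3 = 1.180

1.180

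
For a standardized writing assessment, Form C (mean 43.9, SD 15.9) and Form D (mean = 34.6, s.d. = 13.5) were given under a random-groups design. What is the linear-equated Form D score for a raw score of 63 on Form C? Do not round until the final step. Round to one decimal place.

Linear equating: y = (SD_Y/SD_X)(x − M_X) + M_Y
y = (13.5/15.9)(63 − 43.9) + 34.6
y = 0.849057 × 19.1 + 34.6 = 16.2170 + 34.6 = 50.8

50.8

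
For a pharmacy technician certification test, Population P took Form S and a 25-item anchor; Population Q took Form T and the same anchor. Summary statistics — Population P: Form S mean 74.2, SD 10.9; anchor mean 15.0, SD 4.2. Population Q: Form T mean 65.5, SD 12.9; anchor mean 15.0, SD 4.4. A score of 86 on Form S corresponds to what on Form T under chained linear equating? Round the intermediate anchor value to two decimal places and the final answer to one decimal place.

Form S → anchor (Population P): v = (4.2/10.9)(86 − 74.2) + 15.0 = 19.55
anchor → Form T (Population Q): y = (12.9/4.4)(19.55 − 15.0) + 65.5 = 78.8

78.8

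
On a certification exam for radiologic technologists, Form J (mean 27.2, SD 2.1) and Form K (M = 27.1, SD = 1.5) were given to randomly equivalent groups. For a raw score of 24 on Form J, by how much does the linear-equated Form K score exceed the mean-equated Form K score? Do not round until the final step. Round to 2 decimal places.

0.91

Mean-equated: 24 + (27.1 − 27.2) = 23.90
Linear-equated: (1.5/2.1)(24 − 27.2) + 27.1 = 24.814
Difference = 24.814 − 23.90 = 0.91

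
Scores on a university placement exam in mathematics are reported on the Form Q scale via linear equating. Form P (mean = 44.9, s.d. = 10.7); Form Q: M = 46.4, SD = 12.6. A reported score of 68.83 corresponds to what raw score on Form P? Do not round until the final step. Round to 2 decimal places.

63.95

Invert y = (SD_Y/SD_X)(x − M_X) + M_Y:
x = (SD_X/SD_Y)(y − M_Y) + M_X = (10.7/12.6)(68.83 − 46.4) + 44.9
x = 0.849206 × 22.430 + 44.9 = 63.95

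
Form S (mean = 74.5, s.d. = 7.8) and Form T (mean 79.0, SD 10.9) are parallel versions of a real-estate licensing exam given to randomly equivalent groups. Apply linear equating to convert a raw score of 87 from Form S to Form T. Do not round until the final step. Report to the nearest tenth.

Linear equating: y = (SD_Y/SD_X)(x − M_X) + M_Y
y = (10.9/7.8)(87 − 74.5) + 79.0
y = 1.397436 × 12.5 + 79.0 = 17.4679 + 79.0 = 96.5

96.5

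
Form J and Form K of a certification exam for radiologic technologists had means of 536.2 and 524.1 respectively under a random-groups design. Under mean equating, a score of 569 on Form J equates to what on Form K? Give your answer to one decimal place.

Mean equating: y = x + (M_Y − M_X) = 569 + (524.1 − 536.2) = 556.9

556.9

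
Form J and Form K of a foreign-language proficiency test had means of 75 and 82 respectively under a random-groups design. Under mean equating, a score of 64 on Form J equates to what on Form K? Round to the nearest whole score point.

71

Mean equating: y = x + (M_Y − M_X) = 64 + (82 − 75) = 71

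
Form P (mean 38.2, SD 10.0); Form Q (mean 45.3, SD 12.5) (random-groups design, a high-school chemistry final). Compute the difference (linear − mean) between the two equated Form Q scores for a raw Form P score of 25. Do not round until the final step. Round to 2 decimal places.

Mean-equated: 25 + (45.3 − 38.2) = 32.10
Linear-equated: (12.5/10.0)(25 − 38.2) + 45.3 = 28.800
Difference = 28.800 − 32.10 = -3.30

-3.30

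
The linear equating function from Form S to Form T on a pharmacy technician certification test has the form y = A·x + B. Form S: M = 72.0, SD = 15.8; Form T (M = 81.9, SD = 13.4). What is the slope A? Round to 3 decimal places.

A = SD_Y / SD_X = 13.4 / 15.8 = 0.848

0.848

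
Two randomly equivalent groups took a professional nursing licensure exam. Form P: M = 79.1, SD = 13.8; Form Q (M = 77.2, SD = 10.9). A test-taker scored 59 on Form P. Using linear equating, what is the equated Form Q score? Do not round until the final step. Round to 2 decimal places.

61.32

Linear equating: y = (SD_Y/SD_X)(x − M_X) + M_Y
y = (10.9/13.8)(59 − 79.1) + 77.2
y = 0.789855 × -20.1 + 77.2 = -15.8761 + 77.2 = 61.32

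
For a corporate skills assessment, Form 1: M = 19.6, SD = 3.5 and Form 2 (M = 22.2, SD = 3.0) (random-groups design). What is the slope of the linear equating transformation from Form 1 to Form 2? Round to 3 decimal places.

0.857

A = SD_Y / SD_X = 3.0 / 3.5 = 0.857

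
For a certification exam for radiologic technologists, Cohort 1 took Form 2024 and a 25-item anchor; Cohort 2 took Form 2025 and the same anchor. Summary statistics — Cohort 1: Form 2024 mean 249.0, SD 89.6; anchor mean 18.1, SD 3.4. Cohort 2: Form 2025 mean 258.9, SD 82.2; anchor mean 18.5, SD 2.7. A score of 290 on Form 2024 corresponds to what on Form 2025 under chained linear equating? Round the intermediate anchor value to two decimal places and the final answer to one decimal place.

Form 2024 → anchor (Cohort 1): v = (3.4/89.6)(290 − 249.0) + 18.1 = 19.66
anchor → Form 2025 (Cohort 2): y = (82.2/2.7)(19.66 − 18.5) + 258.9 = 294.2

294.2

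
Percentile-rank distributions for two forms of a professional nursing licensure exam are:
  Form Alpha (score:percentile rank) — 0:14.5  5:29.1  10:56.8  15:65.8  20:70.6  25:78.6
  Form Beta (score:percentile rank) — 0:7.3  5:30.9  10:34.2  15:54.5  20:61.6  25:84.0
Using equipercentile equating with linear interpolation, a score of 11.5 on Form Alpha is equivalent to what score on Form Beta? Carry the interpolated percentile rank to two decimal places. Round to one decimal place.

PR of 11.5 on Form Alpha: 56.8 + (11.5 − 10)/(15 − 10) × (65.8 − 56.8) = 59.50
On Form Beta, PR 59.50 falls between score 15 (PR 54.5) and 20 (PR 61.6).
Interpolate: 15 + (59.50 − 54.5)/(61.6 − 54.5) × (20 − 15) = 18.5

18.5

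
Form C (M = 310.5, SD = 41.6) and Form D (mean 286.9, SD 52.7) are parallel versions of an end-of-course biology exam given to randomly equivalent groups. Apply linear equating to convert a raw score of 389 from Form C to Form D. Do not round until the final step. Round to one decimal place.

386.3

Linear equating: y = (SD_Y/SD_X)(x − M_X) + M_Y
y = (52.7/41.6)(389 − 310.5) + 286.9
y = 1.266827 × 78.5 + 286.9 = 99.4459 + 286.9 = 386.3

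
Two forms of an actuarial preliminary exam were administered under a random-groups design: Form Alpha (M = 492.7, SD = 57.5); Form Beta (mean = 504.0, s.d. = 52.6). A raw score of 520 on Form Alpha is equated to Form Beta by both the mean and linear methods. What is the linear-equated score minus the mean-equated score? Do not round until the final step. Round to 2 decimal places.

-2.33

Mean-equated: 520 + (504.0 − 492.7) = 531.30
Linear-equated: (52.6/57.5)(520 − 492.7) + 504.0 = 528.974
Difference = 528.974 − 531.30 = -2.33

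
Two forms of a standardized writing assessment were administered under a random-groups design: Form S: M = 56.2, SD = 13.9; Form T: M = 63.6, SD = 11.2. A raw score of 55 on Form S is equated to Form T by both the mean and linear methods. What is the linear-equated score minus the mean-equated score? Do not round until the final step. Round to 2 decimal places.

Mean-equated: 55 + (63.6 − 56.2) = 62.40
Linear-equated: (11.2/13.9)(55 − 56.2) + 63.6 = 62.633
Difference = 62.633 − 62.40 = 0.23

0.23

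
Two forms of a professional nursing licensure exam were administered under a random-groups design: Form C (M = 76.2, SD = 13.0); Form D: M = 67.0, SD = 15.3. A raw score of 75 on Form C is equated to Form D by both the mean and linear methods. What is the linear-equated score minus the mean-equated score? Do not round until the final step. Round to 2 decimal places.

-0.21

Mean-equated: 75 + (67.0 − 76.2) = 65.80
Linear-equated: (15.3/13.0)(75 − 76.2) + 67.0 = 65.588
Difference = 65.588 − 65.80 = -0.21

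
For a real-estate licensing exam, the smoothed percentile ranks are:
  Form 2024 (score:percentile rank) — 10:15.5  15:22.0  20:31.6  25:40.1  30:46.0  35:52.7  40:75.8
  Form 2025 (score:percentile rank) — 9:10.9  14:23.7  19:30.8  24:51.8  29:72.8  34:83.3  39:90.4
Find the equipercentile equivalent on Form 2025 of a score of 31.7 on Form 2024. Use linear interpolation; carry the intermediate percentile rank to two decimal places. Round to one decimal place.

PR of 31.7 on Form 2024: 46.0 + (31.7 − 30)/(35 − 30) × (52.7 − 46.0) = 48.28
On Form 2025, PR 48.28 falls between score 19 (PR 30.8) and 24 (PR 51.8).
Interpolate: 19 + (48.28 − 30.8)/(51.8 − 30.8) × (24 − 19) = 23.2

23.2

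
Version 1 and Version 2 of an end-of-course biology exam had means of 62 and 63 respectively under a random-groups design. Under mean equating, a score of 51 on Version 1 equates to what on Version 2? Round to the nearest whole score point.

52

Mean equating: y = x + (M_Y − M_X) = 51 + (63 − 62) = 52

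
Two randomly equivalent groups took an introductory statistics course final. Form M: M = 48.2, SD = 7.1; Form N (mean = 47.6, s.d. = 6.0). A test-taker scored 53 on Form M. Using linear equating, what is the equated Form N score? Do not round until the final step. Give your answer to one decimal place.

51.7

Linear equating: y = (SD_Y/SD_X)(x − M_X) + M_Y
y = (6.0/7.1)(53 − 48.2) + 47.6
y = 0.845070 × 4.8 + 47.6 = 4.0563 + 47.6 = 51.7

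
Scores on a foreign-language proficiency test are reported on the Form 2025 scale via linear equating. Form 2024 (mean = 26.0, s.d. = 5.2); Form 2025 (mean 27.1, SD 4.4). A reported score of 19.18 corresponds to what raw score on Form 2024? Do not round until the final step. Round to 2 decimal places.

16.64

Invert y = (SD_Y/SD_X)(x − M_X) + M_Y:
x = (SD_X/SD_Y)(y − M_Y) + M_X = (5.2/4.4)(19.18 − 27.1) + 26.0
x = 1.181818 × -7.920 + 26.0 = 16.64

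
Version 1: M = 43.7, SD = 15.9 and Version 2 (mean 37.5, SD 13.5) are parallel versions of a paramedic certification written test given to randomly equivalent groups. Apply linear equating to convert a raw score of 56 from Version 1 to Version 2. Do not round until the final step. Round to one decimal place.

Linear equating: y = (SD_Y/SD_X)(x − M_X) + M_Y
y = (13.5/15.9)(56 − 43.7) + 37.5
y = 0.849057 × 12.3 + 37.5 = 10.4434 + 37.5 = 47.9

47.9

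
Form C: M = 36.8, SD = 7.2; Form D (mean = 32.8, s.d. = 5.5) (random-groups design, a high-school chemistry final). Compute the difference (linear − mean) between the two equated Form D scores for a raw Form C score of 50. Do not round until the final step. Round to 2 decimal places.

-3.12

Mean-equated: 50 + (32.8 − 36.8) = 46.00
Linear-equated: (5.5/7.2)(50 − 36.8) + 32.8 = 42.883
Difference = 42.883 − 46.00 = -3.12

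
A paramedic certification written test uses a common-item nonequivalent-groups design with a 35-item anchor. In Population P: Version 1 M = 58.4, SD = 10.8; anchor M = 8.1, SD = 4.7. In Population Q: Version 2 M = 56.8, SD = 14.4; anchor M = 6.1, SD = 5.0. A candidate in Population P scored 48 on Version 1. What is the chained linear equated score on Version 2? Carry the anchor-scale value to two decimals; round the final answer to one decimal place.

Version 1 → anchor (Population P): v = (4.7/10.8)(48 − 58.4) + 8.1 = 3.57
anchor → Version 2 (Population Q): y = (14.4/5.0)(3.57 − 6.1) + 56.8 = 49.5

49.5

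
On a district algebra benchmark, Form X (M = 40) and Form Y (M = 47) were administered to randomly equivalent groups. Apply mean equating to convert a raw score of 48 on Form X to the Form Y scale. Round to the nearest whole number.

Mean equating: y = x + (M_Y − M_X) = 48 + (47 − 40) = 55

55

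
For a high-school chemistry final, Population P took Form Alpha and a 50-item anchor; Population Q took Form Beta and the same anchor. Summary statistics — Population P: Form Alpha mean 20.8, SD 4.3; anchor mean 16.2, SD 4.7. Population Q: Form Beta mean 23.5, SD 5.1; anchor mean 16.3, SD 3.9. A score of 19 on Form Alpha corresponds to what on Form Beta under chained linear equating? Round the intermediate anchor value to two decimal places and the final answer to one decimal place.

20.8

Form Alpha → anchor (Population P): v = (4.7/4.3)(19 − 20.8) + 16.2 = 14.23
anchor → Form Beta (Population Q): y = (5.1/3.9)(14.23 − 16.3) + 23.5 = 20.8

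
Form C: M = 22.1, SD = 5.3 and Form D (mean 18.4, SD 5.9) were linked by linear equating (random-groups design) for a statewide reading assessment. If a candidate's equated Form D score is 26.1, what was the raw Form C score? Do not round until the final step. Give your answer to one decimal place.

Invert y = (SD_Y/SD_X)(x − M_X) + M_Y:
x = (SD_X/SD_Y)(y − M_Y) + M_X = (5.3/5.9)(26.1 − 18.4) + 22.1
x = 0.898305 × 7.700 + 22.1 = 29.0

29.0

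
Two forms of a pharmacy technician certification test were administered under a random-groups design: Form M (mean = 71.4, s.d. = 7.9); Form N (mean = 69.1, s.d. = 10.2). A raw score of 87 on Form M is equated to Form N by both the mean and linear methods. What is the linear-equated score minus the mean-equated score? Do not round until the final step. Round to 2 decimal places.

Mean-equated: 87 + (69.1 − 71.4) = 84.70
Linear-equated: (10.2/7.9)(87 − 71.4) + 69.1 = 89.242
Difference = 89.242 − 84.70 = 4.54

4.54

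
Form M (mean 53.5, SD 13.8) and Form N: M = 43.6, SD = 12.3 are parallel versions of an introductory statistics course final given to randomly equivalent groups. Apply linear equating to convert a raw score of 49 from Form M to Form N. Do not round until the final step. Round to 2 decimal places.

39.59

Linear equating: y = (SD_Y/SD_X)(x − M_X) + M_Y
y = (12.3/13.8)(49 − 53.5) + 43.6
y = 0.891304 × -4.5 + 43.6 = -4.0109 + 43.6 = 39.59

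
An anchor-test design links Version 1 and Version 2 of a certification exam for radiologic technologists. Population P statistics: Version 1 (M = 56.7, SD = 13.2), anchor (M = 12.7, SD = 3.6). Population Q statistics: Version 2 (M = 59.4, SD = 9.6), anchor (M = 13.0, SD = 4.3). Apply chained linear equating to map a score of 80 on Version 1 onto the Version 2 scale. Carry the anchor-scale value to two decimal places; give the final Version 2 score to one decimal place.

Version 1 → anchor (Population P): v = (3.6/13.2)(80 − 56.7) + 12.7 = 19.05
anchor → Version 2 (Population Q): y = (9.6/4.3)(19.05 − 13.0) + 59.4 = 72.9

72.9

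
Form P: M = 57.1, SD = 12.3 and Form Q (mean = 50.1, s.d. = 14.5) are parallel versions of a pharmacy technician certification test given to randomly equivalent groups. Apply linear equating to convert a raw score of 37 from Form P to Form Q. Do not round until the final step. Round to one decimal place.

26.4

Linear equating: y = (SD_Y/SD_X)(x − M_X) + M_Y
y = (14.5/12.3)(37 − 57.1) + 50.1
y = 1.178862 × -20.1 + 50.1 = -23.6951 + 50.1 = 26.4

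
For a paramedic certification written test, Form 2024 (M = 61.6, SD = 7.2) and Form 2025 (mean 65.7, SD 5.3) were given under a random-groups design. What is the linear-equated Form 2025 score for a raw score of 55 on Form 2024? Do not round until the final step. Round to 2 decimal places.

60.84

Linear equating: y = (SD_Y/SD_X)(x − M_X) + M_Y
y = (5.3/7.2)(55 − 61.6) + 65.7
y = 0.736111 × -6.6 + 65.7 = -4.8583 + 65.7 = 60.84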